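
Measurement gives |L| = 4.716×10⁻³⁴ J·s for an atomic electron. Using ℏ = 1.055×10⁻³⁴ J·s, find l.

In units of ℏ, |L| ≈ 4.470.
l(l+1) ≈ 4.470² ≈ 19.98, so l = 4.

l = 4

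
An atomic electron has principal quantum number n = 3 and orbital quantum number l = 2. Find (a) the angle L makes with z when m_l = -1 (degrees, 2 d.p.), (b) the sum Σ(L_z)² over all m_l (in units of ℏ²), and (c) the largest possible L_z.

θ(m_l=-1) ≈ 114.09°; Σ(L_z)² = 10 ℏ²; L_z,max = 2ℏ

For m_l = -1: cos θ = -1/√6, θ ≈ 114.09°.
Σ m_l² = 10, so Σ(L_z)² = 10 ℏ².
L_z,max = lℏ = 2ℏ.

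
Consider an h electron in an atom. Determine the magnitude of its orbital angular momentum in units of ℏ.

An h state has l = 5.
|L| = ℏ√(l(l+1)) = ℏ√(5·6) = √30 ℏ

|L| = √30 ℏ ≈ 5.477ℏ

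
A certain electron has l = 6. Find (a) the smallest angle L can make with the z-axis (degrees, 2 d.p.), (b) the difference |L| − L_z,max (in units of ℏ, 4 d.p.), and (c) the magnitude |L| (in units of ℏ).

cos θ_min = 6/√42, so θ_min ≈ 22.21°.
|L| − L_z,max = (√42 − 6)ℏ ≈ 0.4807ℏ.
|L| = ℏ√(6·7) = √42 ℏ ≈ 6.481ℏ.

θ_min ≈ 22.21°; |L|−L_z,max ≈ 0.4807ℏ; |L| = √42 ℏ ≈ 6.481ℏ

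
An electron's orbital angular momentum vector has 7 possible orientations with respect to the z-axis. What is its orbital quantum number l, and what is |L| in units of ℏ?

l = 3, |L| = 2√3 ℏ ≈ 3.464ℏ

7 = 2l + 1, so l = (7−1)/2 = 3.
Then |L| = √(l(l+1)) ℏ = 2√3 ℏ.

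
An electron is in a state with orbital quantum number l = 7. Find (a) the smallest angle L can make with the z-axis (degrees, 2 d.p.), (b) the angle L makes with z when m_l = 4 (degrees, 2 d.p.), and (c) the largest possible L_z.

cos θ_min = 7/√56, so θ_min ≈ 20.70°.
For m_l = 4: cos θ = 4/√56, θ ≈ 57.69°.
L_z,max = lℏ = 7ℏ.

θ_min ≈ 20.70°; θ(m_l=4) ≈ 57.69°; L_z,max = 7ℏ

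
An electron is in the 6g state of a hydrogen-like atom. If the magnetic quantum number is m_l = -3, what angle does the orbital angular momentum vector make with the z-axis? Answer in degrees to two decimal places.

θ ≈ 132.13°

For 6g, l = 4.
|L|² = l(l+1)ℏ² = 20ℏ², so |L| = 2√5 ℏ.
L_z = m_l ℏ = −3ℏ.
cos θ = L_z/|L| = -3/√20, so θ ≈ 132.13°.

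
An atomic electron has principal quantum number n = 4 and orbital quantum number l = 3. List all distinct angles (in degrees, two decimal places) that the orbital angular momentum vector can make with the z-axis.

|L| = √(l(l+1)) ℏ = 2√3 ℏ.
cos θ = m_l/√12 for each m_l ∈ {-3, -2, -1, 0, 1, 2, 3}.

θ ∈ {30.00°, 54.74°, 73.22°, 90.00°, 106.78°, 125.26°, 150.00°}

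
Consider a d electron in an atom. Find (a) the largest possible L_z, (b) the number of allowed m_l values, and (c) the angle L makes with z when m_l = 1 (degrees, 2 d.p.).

For a d orbital, l = 2.
L_z,max = lℏ = 2ℏ.
There are 2l+1 = 5 values of m_l.
For m_l = 1: cos θ = 1/√6, θ ≈ 65.91°.

L_z,max = 2ℏ; 5 values; θ(m_l=1) ≈ 65.91°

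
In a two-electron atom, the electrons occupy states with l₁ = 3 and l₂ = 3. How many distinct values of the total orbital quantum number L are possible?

7

The total orbital quantum number L ranges from |l₁ − l₂| to l₁ + l₂ in integer steps.
So L can be 0, 1, 2, 3, 4, 5, 6.
That is 7 values.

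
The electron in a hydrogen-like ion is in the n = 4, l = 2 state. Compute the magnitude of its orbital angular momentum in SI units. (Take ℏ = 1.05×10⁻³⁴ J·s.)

|L| = ℏ√(l(l+1)) = ℏ√(2·3) = √6 ℏ
Numerically, |L| = 2.449 × (1.05×10⁻³⁴ J·s) = 2.57×10⁻³⁴ J·s.

|L| = 2.57×10⁻³⁴ J·s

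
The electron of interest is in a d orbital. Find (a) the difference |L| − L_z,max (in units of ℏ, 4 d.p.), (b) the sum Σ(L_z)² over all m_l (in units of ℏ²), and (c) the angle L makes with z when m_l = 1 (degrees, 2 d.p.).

The letter d corresponds to l = 2.
|L| − L_z,max = (√6 − 2)ℏ ≈ 0.4495ℏ.
Σ m_l² = 10, so Σ(L_z)² = 10 ℏ².
For m_l = 1: cos θ = 1/√6, θ ≈ 65.91°.

|L|−L_z,max ≈ 0.4495ℏ; Σ(L_z)² = 10 ℏ²; θ(m_l=1) ≈ 65.91°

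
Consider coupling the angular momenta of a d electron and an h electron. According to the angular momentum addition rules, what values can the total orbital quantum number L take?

L runs from |2 − 5| = 3 to 2 + 5 = 7.
So L can be 3, 4, 5, 6, 7.

L = 3, 4, 5, 6, 7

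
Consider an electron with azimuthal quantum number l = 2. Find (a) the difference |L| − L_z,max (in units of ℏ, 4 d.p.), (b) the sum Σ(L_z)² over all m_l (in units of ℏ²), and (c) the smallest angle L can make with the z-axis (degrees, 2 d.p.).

|L| − L_z,max = (√6 − 2)ℏ ≈ 0.4495ℏ.
Σ m_l² = 10, so Σ(L_z)² = 10 ℏ².
cos θ_min = 2/√6, so θ_min ≈ 35.26°.

|L|−L_z,max ≈ 0.4495ℏ; Σ(L_z)² = 10 ℏ²; θ_min ≈ 35.26°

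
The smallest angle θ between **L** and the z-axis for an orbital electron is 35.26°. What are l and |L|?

At minimum angle, m_l = l, so cos θ = l/√(l(l+1)); cos²θ = l/(l+1) = 0.6667.
Thus l = 0.6667/(1 − 0.6667) ≈ 2.
Then |L| = ℏ√(2·3) = √6 ℏ.

l = 2, |L| = √6 ℏ ≈ 2.449ℏ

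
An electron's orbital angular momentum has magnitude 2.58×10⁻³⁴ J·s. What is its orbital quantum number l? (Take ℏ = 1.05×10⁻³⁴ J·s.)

l = 2

Dividing by ℏ: |L|/ℏ ≈ 2.457.
(|L|/ℏ)² = l(l+1) ≈ 6.04 ⇒ l = 2.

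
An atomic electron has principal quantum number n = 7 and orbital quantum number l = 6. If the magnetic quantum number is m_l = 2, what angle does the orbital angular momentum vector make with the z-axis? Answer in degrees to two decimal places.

|L| = √(l(l+1)) ℏ = √42 ℏ.
L_z = m_l ℏ = 2ℏ.
cos θ = L_z/|L| = 2/√42, so θ ≈ 72.02°.

θ ≈ 72.02°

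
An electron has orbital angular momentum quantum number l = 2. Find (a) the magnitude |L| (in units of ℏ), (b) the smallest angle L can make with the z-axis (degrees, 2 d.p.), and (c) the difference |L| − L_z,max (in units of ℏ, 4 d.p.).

|L| = ℏ√(2·3) = √6 ℏ ≈ 2.449ℏ.
cos θ_min = 2/√6, so θ_min ≈ 35.26°.
|L| − L_z,max = (√6 − 2)ℏ ≈ 0.4495ℏ.

|L| = √6 ℏ ≈ 2.449ℏ; θ_min ≈ 35.26°; |L|−L_z,max ≈ 0.4495ℏ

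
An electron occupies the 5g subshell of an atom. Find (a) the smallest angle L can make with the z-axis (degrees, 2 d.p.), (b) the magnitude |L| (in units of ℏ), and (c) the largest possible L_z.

5g means n = 5, l = 4.
cos θ_min = 4/√20, so θ_min ≈ 26.57°.
|L| = ℏ√(4·5) = 2√5 ℏ ≈ 4.472ℏ.
L_z,max = lℏ = 4ℏ.

θ_min ≈ 26.57°; |L| = 2√5 ℏ ≈ 4.472ℏ; L_z,max = 4ℏ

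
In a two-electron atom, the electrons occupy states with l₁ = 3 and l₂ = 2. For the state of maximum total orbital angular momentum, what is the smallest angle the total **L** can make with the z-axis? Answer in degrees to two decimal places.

θ_min ≈ 24.09°

L runs from |3 − 2| = 1 to 3 + 2 = 5.
L ∈ {1, 2, 3, 4, 5}.
The maximum is L = 5, with |L_tot| = ℏ√(5·6) = √30 ℏ.
The minimum angle with z is arccos(5/√30) ≈ 24.09°.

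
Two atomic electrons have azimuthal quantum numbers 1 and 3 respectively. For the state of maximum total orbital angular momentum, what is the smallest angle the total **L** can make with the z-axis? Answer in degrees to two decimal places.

By the triangle rule, |l₁ − l₂| ≤ L ≤ l₁ + l₂.
So L can be 2, 3, 4.
The maximum is L = 4, with |L_tot| = ℏ√(4·5) = 2√5 ℏ.
The minimum angle with z is arccos(4/√20) ≈ 26.57°.

θ_min ≈ 26.57°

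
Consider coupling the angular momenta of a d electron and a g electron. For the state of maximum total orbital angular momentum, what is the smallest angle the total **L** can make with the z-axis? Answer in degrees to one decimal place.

The total orbital quantum number L ranges from |l₁ − l₂| to l₁ + l₂ in integer steps.
L ∈ {2, 3, 4, 5, 6}.
The maximum is L = 6, with |L_tot| = ℏ√(6·7) = √42 ℏ.
The minimum angle with z is arccos(6/√42) ≈ 22.2°.

θ_min ≈ 22.2°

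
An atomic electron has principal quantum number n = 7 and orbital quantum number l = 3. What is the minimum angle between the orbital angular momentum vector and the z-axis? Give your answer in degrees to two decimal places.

θ_min ≈ 30.00°

|L|² = l(l+1)ℏ² = 12ℏ², so |L| = 2√3 ℏ.
The smallest angle corresponds to the largest L_z, i.e. m_l = l = 3, giving L_z = 3ℏ.
cos θ_min = 3/√12, so θ_min ≈ 30.00°.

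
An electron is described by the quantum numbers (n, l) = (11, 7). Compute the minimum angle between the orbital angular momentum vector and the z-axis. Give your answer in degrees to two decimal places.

|L| = √(l(l+1)) ℏ = 2√14 ℏ.
The smallest angle corresponds to the largest L_z, i.e. m_l = l = 7, giving L_z = 7ℏ.
cos θ_min = 7/√56, so θ_min ≈ 20.70°.

θ_min ≈ 20.70°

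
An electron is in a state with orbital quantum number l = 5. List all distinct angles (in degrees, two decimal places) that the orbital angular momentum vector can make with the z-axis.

|L|² = l(l+1)ℏ² = 30ℏ², so |L| = √30 ℏ.
cos θ = m_l/√30 for each m_l ∈ {-5, -4, -3, -2, -1, 0, 1, 2, 3, 4, 5}.

θ ∈ {24.09°, 43.09°, 56.79°, 68.58°, 79.48°, 90.00°, 100.52°, 111.42°, 123.21°, 136.91°, 155.91°}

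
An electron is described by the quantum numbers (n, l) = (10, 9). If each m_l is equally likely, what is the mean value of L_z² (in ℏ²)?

m_l runs from −9 to 9, i.e. {-9, -8, -7, -6, -5, -4, -3, -2, -1, 0, 1, 2, 3, 4, 5, 6, 7, 8, 9}.
Average of L_z² over 19 states: 570/19 ℏ² = 30 ℏ².

⟨L_z²⟩ = 30 ℏ²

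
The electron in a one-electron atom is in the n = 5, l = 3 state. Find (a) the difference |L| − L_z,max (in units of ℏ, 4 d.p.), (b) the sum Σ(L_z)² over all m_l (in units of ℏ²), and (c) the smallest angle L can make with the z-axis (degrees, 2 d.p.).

|L|−L_z,max ≈ 0.4641ℏ; Σ(L_z)² = 28 ℏ²; θ_min ≈ 30.00°

|L| − L_z,max = (2√3 − 3)ℏ ≈ 0.4641ℏ.
Σ m_l² = 28, so Σ(L_z)² = 28 ℏ².
cos θ_min = 3/√12, so θ_min ≈ 30.00°.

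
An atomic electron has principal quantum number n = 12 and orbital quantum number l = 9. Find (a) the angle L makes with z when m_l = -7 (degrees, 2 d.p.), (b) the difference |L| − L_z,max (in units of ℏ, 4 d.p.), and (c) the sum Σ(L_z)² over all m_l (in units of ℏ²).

θ(m_l=-7) ≈ 137.55°; |L|−L_z,max ≈ 0.4868ℏ; Σ(L_z)² = 570 ℏ²

For m_l = -7: cos θ = -7/√90, θ ≈ 137.55°.
|L| − L_z,max = (3√10 − 9)ℏ ≈ 0.4868ℏ.
Σ m_l² = 570, so Σ(L_z)² = 570 ℏ².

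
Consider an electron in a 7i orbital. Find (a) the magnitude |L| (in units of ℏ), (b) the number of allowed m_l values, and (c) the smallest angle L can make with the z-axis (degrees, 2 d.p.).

The 7i subshell has l = 6.
|L| = ℏ√(6·7) = √42 ℏ ≈ 6.481ℏ.
There are 2l+1 = 13 values of m_l.
cos θ_min = 6/√42, so θ_min ≈ 22.21°.

|L| = √42 ℏ ≈ 6.481ℏ; 13 values; θ_min ≈ 22.21°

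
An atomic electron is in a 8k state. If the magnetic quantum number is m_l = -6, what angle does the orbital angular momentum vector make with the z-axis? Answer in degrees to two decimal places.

For 8k, l = 7.
|L| = √(l(l+1)) ℏ = 2√14 ℏ.
L_z = m_l ℏ = −6ℏ.
cos θ = L_z/|L| = -6/√56, so θ ≈ 143.30°.

θ ≈ 143.30°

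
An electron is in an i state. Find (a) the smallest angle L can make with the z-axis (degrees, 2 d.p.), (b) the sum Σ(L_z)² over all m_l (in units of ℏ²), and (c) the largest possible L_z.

θ_min ≈ 22.21°; Σ(L_z)² = 182 ℏ²; L_z,max = 6ℏ

The letter i corresponds to l = 6.
cos θ_min = 6/√42, so θ_min ≈ 22.21°.
Σ m_l² = 182, so Σ(L_z)² = 182 ℏ².
L_z,max = lℏ = 6ℏ.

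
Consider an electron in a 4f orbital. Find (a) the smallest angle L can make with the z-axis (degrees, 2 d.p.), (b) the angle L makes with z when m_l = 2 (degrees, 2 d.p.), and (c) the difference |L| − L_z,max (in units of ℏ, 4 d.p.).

The 4f subshell has l = 3.
cos θ_min = 3/√12, so θ_min ≈ 30.00°.
For m_l = 2: cos θ = 2/√12, θ ≈ 54.74°.
|L| − L_z,max = (2√3 − 3)ℏ ≈ 0.4641ℏ.

θ_min ≈ 30.00°; θ(m_l=2) ≈ 54.74°; |L|−L_z,max ≈ 0.4641ℏ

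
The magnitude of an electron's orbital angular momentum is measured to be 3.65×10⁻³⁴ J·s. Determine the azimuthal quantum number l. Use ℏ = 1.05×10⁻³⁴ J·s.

Dividing by ℏ: |L|/ℏ ≈ 3.476.
l(l+1) ≈ 3.476² ≈ 12.08, so l = 3.

l = 3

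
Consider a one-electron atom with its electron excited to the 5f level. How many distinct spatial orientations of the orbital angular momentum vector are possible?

The 5f level has l = 3.
The number of m_l values is 2l + 1 = 2·3 + 1 = 7.

7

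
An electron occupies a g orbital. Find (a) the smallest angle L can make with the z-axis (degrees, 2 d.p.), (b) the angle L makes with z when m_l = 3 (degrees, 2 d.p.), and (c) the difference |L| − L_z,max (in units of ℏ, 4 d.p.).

θ_min ≈ 26.57°; θ(m_l=3) ≈ 47.87°; |L|−L_z,max ≈ 0.4721ℏ

A g state has l = 4.
cos θ_min = 4/√20, so θ_min ≈ 26.57°.
For m_l = 3: cos θ = 3/√20, θ ≈ 47.87°.
|L| − L_z,max = (2√5 − 4)ℏ ≈ 0.4721ℏ.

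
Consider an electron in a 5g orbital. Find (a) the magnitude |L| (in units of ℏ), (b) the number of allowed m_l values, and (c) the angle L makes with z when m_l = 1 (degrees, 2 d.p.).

|L| = 2√5 ℏ ≈ 4.472ℏ; 9 values; θ(m_l=1) ≈ 77.08°

The 5g subshell has l = 4.
|L| = ℏ√(4·5) = 2√5 ℏ ≈ 4.472ℏ.
There are 2l+1 = 9 values of m_l.
For m_l = 1: cos θ = 1/√20, θ ≈ 77.08°.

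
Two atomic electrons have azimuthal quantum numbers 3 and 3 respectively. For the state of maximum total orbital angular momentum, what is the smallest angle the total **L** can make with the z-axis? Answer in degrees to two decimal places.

The total orbital quantum number L ranges from |l₁ − l₂| to l₁ + l₂ in integer steps.
So L can be 0, 1, 2, 3, 4, 5, 6.
The maximum is L = 6, with |L_tot| = ℏ√(6·7) = √42 ℏ.
The minimum angle with z is arccos(6/√42) ≈ 22.21°.

θ_min ≈ 22.21°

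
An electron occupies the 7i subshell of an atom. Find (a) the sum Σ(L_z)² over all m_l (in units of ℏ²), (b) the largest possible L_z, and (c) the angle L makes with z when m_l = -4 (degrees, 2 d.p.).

Σ(L_z)² = 182 ℏ²; L_z,max = 6ℏ; θ(m_l=-4) ≈ 128.11°

7i means n = 7, l = 6.
Σ m_l² = 182, so Σ(L_z)² = 182 ℏ².
L_z,max = lℏ = 6ℏ.
For m_l = -4: cos θ = -4/√42, θ ≈ 128.11°.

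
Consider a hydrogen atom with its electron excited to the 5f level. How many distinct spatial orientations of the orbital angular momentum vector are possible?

The 5f level has l = 3.
The number of m_l values is 2l + 1 = 2·3 + 1 = 7.

7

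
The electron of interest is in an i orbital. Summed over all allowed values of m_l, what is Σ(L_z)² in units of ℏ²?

Σ(L_z)² = 182 ℏ²

The letter i corresponds to l = 6.
The allowed m_l values are -6, -5, -4, -3, -2, -1, 0, 1, 2, 3, 4, 5, 6.
Summing m² from −6 to 6: Σ m_l² = 182.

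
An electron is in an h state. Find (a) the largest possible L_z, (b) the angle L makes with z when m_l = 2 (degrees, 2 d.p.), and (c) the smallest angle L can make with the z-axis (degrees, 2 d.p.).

L_z,max = 5ℏ; θ(m_l=2) ≈ 68.58°; θ_min ≈ 24.09°

An h state has l = 5.
L_z,max = lℏ = 5ℏ.
For m_l = 2: cos θ = 2/√30, θ ≈ 68.58°.
cos θ_min = 5/√30, so θ_min ≈ 24.09°.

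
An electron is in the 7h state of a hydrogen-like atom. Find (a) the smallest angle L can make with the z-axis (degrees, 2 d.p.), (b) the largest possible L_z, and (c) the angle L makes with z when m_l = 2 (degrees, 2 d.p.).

For 7h, l = 5.
cos θ_min = 5/√30, so θ_min ≈ 24.09°.
L_z,max = lℏ = 5ℏ.
For m_l = 2: cos θ = 2/√30, θ ≈ 68.58°.

θ_min ≈ 24.09°; L_z,max = 5ℏ; θ(m_l=2) ≈ 68.58°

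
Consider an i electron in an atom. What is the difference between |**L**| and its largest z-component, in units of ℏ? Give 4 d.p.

An i state has l = 6.
|L| = √42 ℏ ≈ 6.4807ℏ, while L_z,max = lℏ = 6ℏ.
The difference is (√42 − 6)ℏ ≈ 0.4807ℏ.

|L| − L_z,max ≈ 0.4807ℏ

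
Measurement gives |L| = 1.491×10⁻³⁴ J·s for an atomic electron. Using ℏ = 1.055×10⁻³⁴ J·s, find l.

|L|/ℏ = (1.491×10⁻³⁴)/(1.055×10⁻³⁴) ≈ 1.413.
l(l+1) ≈ 1.413² ≈ 2.00, so l = 1.

l = 1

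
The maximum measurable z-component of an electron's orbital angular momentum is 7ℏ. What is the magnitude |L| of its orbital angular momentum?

|L| = 2√14 ℏ ≈ 7.483ℏ

Since max m_l = l, l = 7.
|L| = ℏ√(l(l+1)) = 2√14 ℏ.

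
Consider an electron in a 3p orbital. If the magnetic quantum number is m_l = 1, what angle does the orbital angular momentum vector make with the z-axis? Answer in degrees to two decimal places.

θ ≈ 45.00°

The 3p subshell has l = 1.
|L| = ℏ√(l(l+1)) = √2 ℏ.
L_z = m_l ℏ = 1ℏ.
cos θ = L_z/|L| = 1/√2, so θ ≈ 45.00°.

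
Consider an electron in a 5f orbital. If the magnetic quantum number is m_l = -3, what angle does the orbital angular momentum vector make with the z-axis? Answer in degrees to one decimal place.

5f means n = 5, l = 3.
|L| = ℏ√(l(l+1)) = 2√3 ℏ.
L_z = m_l ℏ = −3ℏ.
cos θ = L_z/|L| = -3/√12, so θ ≈ 150.0°.

θ ≈ 150.0°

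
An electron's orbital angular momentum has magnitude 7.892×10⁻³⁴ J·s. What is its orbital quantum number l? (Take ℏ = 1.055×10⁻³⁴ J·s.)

l = 7

In units of ℏ, |L| ≈ 7.481.
l(l+1) ≈ 7.481² ≈ 55.96, so l = 7.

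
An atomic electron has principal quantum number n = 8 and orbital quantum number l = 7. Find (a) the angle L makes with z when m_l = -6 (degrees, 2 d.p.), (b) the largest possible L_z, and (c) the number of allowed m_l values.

θ(m_l=-6) ≈ 143.30°; L_z,max = 7ℏ; 15 values

For m_l = -6: cos θ = -6/√56, θ ≈ 143.30°.
L_z,max = lℏ = 7ℏ.
There are 2l+1 = 15 values of m_l.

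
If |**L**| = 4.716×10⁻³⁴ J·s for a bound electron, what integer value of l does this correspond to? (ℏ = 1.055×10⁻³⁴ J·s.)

|L|/ℏ = (4.716×10⁻³⁴)/(1.055×10⁻³⁴) ≈ 4.470.
Set l(l+1) = 19.98; the integer solution is l = 4.

l = 4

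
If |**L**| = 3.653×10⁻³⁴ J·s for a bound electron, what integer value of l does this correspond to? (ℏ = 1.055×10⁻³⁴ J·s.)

l = 3

|L|/ℏ = (3.653×10⁻³⁴)/(1.055×10⁻³⁴) ≈ 3.463.
l(l+1) ≈ 3.463² ≈ 11.99, so l = 3.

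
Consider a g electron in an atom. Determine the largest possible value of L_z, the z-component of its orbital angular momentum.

A g state has l = 4.
L_z = m_l ℏ with m_l ∈ {−4, …, 4}; the maximum is m_l = 4.

L_z,max = 4ℏ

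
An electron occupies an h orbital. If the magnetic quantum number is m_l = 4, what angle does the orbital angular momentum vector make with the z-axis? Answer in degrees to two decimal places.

θ ≈ 43.09°

The letter h corresponds to l = 5.
|L| = ℏ√(l(l+1)) = √30 ℏ.
L_z = m_l ℏ = 4ℏ.
cos θ = L_z/|L| = 4/√30, so θ ≈ 43.09°.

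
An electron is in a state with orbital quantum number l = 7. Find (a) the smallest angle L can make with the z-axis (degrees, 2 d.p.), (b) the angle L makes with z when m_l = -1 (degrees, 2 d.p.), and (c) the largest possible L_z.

θ_min ≈ 20.70°; θ(m_l=-1) ≈ 97.68°; L_z,max = 7ℏ

cos θ_min = 7/√56, so θ_min ≈ 20.70°.
For m_l = -1: cos θ = -1/√56, θ ≈ 97.68°.
L_z,max = lℏ = 7ℏ.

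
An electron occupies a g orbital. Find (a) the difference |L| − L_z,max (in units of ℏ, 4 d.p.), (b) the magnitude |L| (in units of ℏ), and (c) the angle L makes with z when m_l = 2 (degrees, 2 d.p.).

For a g orbital, l = 4.
|L| − L_z,max = (2√5 − 4)ℏ ≈ 0.4721ℏ.
|L| = ℏ√(4·5) = 2√5 ℏ ≈ 4.472ℏ.
For m_l = 2: cos θ = 2/√20, θ ≈ 63.43°.

|L|−L_z,max ≈ 0.4721ℏ; |L| = 2√5 ℏ ≈ 4.472ℏ; θ(m_l=2) ≈ 63.43°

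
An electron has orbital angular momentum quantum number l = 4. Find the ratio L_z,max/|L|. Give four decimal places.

|L| = 2√5 ℏ ≈ 4.4721ℏ, while L_z,max = lℏ = 4ℏ.
L_z,max/|L| = 4/√20 = 0.8944.

L_z,max/|L| = 0.8944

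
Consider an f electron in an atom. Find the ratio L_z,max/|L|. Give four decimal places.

L_z,max/|L| = 0.8660

An f state has l = 3.
|L| = 2√3 ℏ ≈ 3.4641ℏ, while L_z,max = lℏ = 3ℏ.
L_z,max/|L| = 3/√12 = 0.8660.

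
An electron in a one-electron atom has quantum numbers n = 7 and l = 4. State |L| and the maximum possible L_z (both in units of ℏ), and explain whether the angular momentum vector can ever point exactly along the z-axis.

|L| = 2√5 ℏ ≈ 4.4721ℏ, while L_z,max = lℏ = 4ℏ.
Since |L| > L_z,max, the vector can never point exactly along z; the closest it comes is θ_min = arccos(4/√20) ≈ 26.6°.

No: L_z,max = 4ℏ < |L| = 2√5 ℏ ≈ 4.472ℏ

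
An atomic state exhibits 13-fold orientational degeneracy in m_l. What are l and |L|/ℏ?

l = 6, |L| = √42 ℏ ≈ 6.481ℏ

Since there are 2l+1 = 13 values of m_l, l = 6.
|L| = ℏ√(l(l+1)) = ℏ√(6·7) = √42 ℏ.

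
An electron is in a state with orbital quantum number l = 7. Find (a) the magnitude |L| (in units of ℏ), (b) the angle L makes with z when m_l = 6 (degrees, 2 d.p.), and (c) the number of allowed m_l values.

|L| = 2√14 ℏ ≈ 7.483ℏ; θ(m_l=6) ≈ 36.70°; 15 values

|L| = ℏ√(7·8) = 2√14 ℏ ≈ 7.483ℏ.
For m_l = 6: cos θ = 6/√56, θ ≈ 36.70°.
There are 2l+1 = 15 values of m_l.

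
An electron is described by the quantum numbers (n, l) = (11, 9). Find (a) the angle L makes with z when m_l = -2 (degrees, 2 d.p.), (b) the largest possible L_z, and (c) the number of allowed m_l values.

θ(m_l=-2) ≈ 102.17°; L_z,max = 9ℏ; 19 values

For m_l = -2: cos θ = -2/√90, θ ≈ 102.17°.
L_z,max = lℏ = 9ℏ.
There are 2l+1 = 19 values of m_l.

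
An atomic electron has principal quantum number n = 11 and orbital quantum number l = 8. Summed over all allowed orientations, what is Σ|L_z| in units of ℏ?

Σ|L_z| = 72 ℏ

The allowed m_l values are -8, -7, -6, -5, -4, -3, -2, -1, 0, 1, 2, 3, 4, 5, 6, 7, 8.
Σ|m_l| = 2·8(8+1)/2 = 72.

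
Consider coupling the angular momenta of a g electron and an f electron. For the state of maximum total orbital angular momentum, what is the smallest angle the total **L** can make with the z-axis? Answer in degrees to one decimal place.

L runs from |4 − 3| = 1 to 4 + 3 = 7.
So L can be 1, 2, 3, 4, 5, 6, 7.
The maximum is L = 7, with |L_tot| = ℏ√(7·8) = 2√14 ℏ.
The minimum angle with z is arccos(7/√56) ≈ 20.7°.

θ_min ≈ 20.7°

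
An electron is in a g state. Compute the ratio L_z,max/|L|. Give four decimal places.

L_z,max/|L| = 0.8944

For a g orbital, l = 4.
|L| = 2√5 ℏ ≈ 4.4721ℏ, while L_z,max = lℏ = 4ℏ.
L_z,max/|L| = 4/√20 = 0.8944.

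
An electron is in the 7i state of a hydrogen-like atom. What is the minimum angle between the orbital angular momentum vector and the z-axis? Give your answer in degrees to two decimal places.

For 7i, l = 6.
|L|² = l(l+1)ℏ² = 42ℏ², so |L| = √42 ℏ.
The smallest angle corresponds to the largest L_z, i.e. m_l = l = 6, giving L_z = 6ℏ.
cos θ_min = 6/√42, so θ_min ≈ 22.21°.

θ_min ≈ 22.21°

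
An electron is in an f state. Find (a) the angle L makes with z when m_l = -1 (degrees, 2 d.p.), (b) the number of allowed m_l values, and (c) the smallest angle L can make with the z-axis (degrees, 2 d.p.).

θ(m_l=-1) ≈ 106.78°; 7 values; θ_min ≈ 30.00°

An f state has l = 3.
For m_l = -1: cos θ = -1/√12, θ ≈ 106.78°.
There are 2l+1 = 7 values of m_l.
cos θ_min = 3/√12, so θ_min ≈ 30.00°.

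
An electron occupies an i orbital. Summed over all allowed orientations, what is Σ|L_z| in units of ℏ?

An i state has l = 6.
m_l ∈ {-6, -5, -4, -3, -2, -1, 0, 1, 2, 3, 4, 5, 6}.
Σ|m_l| = 2·6(6+1)/2 = 42.

Σ|L_z| = 42 ℏ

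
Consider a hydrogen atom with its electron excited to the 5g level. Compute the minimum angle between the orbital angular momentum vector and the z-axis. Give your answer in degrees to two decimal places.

θ_min ≈ 26.57°

The 5g level has l = 4.
|L| = ℏ√(l(l+1)) = 2√5 ℏ.
The smallest angle corresponds to the largest L_z, i.e. m_l = l = 4, giving L_z = 4ℏ.
cos θ_min = 4/√20, so θ_min ≈ 26.57°.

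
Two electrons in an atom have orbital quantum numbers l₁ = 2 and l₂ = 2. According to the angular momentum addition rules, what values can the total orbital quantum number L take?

L = 0, 1, 2, 3, 4

By the triangle rule, |l₁ − l₂| ≤ L ≤ l₁ + l₂.
So L can be 0, 1, 2, 3, 4.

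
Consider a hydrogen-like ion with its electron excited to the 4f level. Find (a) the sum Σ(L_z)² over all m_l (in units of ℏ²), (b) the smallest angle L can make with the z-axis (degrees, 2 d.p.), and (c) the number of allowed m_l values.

The 4f level has l = 3.
Σ m_l² = 28, so Σ(L_z)² = 28 ℏ².
cos θ_min = 3/√12, so θ_min ≈ 30.00°.
There are 2l+1 = 7 values of m_l.

Σ(L_z)² = 28 ℏ²; θ_min ≈ 30.00°; 7 values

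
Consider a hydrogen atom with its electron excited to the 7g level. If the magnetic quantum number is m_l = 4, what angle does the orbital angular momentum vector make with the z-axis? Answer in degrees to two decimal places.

The 7g level has l = 4.
|L| = ℏ√(l(l+1)) = 2√5 ℏ.
L_z = m_l ℏ = 4ℏ.
cos θ = L_z/|L| = 4/√20, so θ ≈ 26.57°.

θ ≈ 26.57°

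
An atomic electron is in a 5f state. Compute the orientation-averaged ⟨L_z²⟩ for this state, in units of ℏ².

For 5f, l = 3.
The allowed m_l values are -3, -2, -1, 0, 1, 2, 3.
Average of L_z² over 7 states: 28/7 ℏ² = 4 ℏ².

⟨L_z²⟩ = 4 ℏ²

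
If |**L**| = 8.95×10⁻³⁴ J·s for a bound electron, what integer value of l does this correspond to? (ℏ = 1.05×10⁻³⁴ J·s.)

Dividing by ℏ: |L|/ℏ ≈ 8.524.
(|L|/ℏ)² = l(l+1) ≈ 72.66 ⇒ l = 8.

l = 8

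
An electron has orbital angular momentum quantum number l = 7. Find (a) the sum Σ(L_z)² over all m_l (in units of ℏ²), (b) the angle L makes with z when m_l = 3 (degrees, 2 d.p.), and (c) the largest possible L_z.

Σ m_l² = 280, so Σ(L_z)² = 280 ℏ².
For m_l = 3: cos θ = 3/√56, θ ≈ 66.37°.
L_z,max = lℏ = 7ℏ.

Σ(L_z)² = 280 ℏ²; θ(m_l=3) ≈ 66.37°; L_z,max = 7ℏ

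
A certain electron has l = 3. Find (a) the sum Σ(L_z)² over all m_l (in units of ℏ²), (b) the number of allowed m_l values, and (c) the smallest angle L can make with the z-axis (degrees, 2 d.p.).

Σ(L_z)² = 28 ℏ²; 7 values; θ_min ≈ 30.00°

Σ m_l² = 28, so Σ(L_z)² = 28 ℏ².
There are 2l+1 = 7 values of m_l.
cos θ_min = 3/√12, so θ_min ≈ 30.00°.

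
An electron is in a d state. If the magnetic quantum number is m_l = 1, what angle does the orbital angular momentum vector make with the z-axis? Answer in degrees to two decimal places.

D corresponds to l = 2.
|L| = ℏ√(l(l+1)) = √6 ℏ.
L_z = m_l ℏ = 1ℏ.
cos θ = L_z/|L| = 1/√6, so θ ≈ 65.91°.

θ ≈ 65.91°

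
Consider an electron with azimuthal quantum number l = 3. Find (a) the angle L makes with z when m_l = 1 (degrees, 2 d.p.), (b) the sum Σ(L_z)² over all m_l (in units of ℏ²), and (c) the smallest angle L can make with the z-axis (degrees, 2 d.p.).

For m_l = 1: cos θ = 1/√12, θ ≈ 73.22°.
Σ m_l² = 28, so Σ(L_z)² = 28 ℏ².
cos θ_min = 3/√12, so θ_min ≈ 30.00°.

θ(m_l=1) ≈ 73.22°; Σ(L_z)² = 28 ℏ²; θ_min ≈ 30.00°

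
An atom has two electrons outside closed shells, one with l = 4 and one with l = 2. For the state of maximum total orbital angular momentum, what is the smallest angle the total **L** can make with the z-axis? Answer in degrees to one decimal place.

θ_min ≈ 22.2°

Angular momentum addition gives L = |l₁ − l₂|, …, l₁ + l₂.
L ∈ {2, 3, 4, 5, 6}.
The maximum is L = 6, with |L_tot| = ℏ√(6·7) = √42 ℏ.
The minimum angle with z is arccos(6/√42) ≈ 22.2°.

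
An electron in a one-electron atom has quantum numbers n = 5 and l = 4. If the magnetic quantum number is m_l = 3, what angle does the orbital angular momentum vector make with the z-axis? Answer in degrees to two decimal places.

|L|² = l(l+1)ℏ² = 20ℏ², so |L| = 2√5 ℏ.
L_z = m_l ℏ = 3ℏ.
cos θ = L_z/|L| = 3/√20, so θ ≈ 47.87°.

θ ≈ 47.87°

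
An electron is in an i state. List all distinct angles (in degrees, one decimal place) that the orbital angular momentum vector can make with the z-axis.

θ ∈ {22.2°, 39.5°, 51.9°, 62.4°, 72.0°, 81.1°, 90.0°, 98.9°, 108.0°, 117.6°, 128.1°, 140.5°, 157.8°}

An i state has l = 6.
|L| = √(l(l+1)) ℏ = √42 ℏ.
cos θ = m_l/√42 for each m_l ∈ {-6, -5, -4, -3, -2, -1, 0, 1, 2, 3, 4, 5, 6}.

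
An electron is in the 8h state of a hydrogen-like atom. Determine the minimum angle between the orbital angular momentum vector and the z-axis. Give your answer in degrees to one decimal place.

The 8h subshell has l = 5.
|L| = ℏ√(l(l+1)) = √30 ℏ.
The smallest angle corresponds to the largest L_z, i.e. m_l = l = 5, giving L_z = 5ℏ.
cos θ_min = 5/√30, so θ_min ≈ 24.1°.

θ_min ≈ 24.1°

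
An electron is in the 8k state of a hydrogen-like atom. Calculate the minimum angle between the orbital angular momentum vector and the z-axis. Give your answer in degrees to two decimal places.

θ_min ≈ 20.70°

8k means n = 8, l = 7.
|L| = √(l(l+1)) ℏ = 2√14 ℏ.
The smallest angle corresponds to the largest L_z, i.e. m_l = l = 7, giving L_z = 7ℏ.
cos θ_min = 7/√56, so θ_min ≈ 20.70°.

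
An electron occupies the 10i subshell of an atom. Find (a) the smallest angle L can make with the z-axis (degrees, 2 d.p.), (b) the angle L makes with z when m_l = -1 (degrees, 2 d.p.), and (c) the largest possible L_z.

10i means n = 10, l = 6.
cos θ_min = 6/√42, so θ_min ≈ 22.21°.
For m_l = -1: cos θ = -1/√42, θ ≈ 98.88°.
L_z,max = lℏ = 6ℏ.

θ_min ≈ 22.21°; θ(m_l=-1) ≈ 98.88°; L_z,max = 6ℏ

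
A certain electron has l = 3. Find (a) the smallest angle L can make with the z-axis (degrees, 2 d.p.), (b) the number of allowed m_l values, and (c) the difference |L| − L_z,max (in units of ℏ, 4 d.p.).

θ_min ≈ 30.00°; 7 values; |L|−L_z,max ≈ 0.4641ℏ

cos θ_min = 3/√12, so θ_min ≈ 30.00°.
There are 2l+1 = 7 values of m_l.
|L| − L_z,max = (2√3 − 3)ℏ ≈ 0.4641ℏ.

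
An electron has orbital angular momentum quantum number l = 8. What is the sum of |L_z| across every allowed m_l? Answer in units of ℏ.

The allowed m_l values are -8, -7, -6, -5, -4, -3, -2, -1, 0, 1, 2, 3, 4, 5, 6, 7, 8.
Σ|m_l| = 2·8(8+1)/2 = 72.

Σ|L_z| = 72 ℏ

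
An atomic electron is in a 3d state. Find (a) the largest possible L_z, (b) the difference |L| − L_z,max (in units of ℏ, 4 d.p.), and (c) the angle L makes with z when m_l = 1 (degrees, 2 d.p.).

L_z,max = 2ℏ; |L|−L_z,max ≈ 0.4495ℏ; θ(m_l=1) ≈ 65.91°

For 3d, l = 2.
L_z,max = lℏ = 2ℏ.
|L| − L_z,max = (√6 − 2)ℏ ≈ 0.4495ℏ.
For m_l = 1: cos θ = 1/√6, θ ≈ 65.91°.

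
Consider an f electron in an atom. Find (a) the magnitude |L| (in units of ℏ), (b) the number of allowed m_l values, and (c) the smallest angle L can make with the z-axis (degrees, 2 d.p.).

An f state has l = 3.
|L| = ℏ√(3·4) = 2√3 ℏ ≈ 3.464ℏ.
There are 2l+1 = 7 values of m_l.
cos θ_min = 3/√12, so θ_min ≈ 30.00°.

|L| = 2√3 ℏ ≈ 3.464ℏ; 7 values; θ_min ≈ 30.00°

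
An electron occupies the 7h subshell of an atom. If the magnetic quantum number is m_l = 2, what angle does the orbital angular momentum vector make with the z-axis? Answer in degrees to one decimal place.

7h means n = 7, l = 5.
|L| = √(l(l+1)) ℏ = √30 ℏ.
L_z = m_l ℏ = 2ℏ.
cos θ = L_z/|L| = 2/√30, so θ ≈ 68.6°.

θ ≈ 68.6°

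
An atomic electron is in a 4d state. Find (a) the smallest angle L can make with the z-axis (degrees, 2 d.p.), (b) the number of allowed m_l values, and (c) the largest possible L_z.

θ_min ≈ 35.26°; 5 values; L_z,max = 2ℏ

4d means n = 4, l = 2.
cos θ_min = 2/√6, so θ_min ≈ 35.26°.
There are 2l+1 = 5 values of m_l.
L_z,max = lℏ = 2ℏ.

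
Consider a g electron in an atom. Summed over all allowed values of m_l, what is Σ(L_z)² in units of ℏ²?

Σ(L_z)² = 60 ℏ²

The letter g corresponds to l = 4.
m_l runs from −4 to 4, i.e. {-4, -3, -2, -1, 0, 1, 2, 3, 4}.
Summing m² from −4 to 4: Σ m_l² = 60.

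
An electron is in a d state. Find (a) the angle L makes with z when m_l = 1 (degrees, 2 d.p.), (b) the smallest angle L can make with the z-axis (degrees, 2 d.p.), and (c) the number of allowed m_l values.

The letter d corresponds to l = 2.
For m_l = 1: cos θ = 1/√6, θ ≈ 65.91°.
cos θ_min = 2/√6, so θ_min ≈ 35.26°.
There are 2l+1 = 5 values of m_l.

θ(m_l=1) ≈ 65.91°; θ_min ≈ 35.26°; 5 values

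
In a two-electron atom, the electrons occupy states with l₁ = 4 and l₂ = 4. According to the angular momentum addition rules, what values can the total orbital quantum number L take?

L = 0, 1, 2, 3, 4, 5, 6, 7, 8

By the triangle rule, |l₁ − l₂| ≤ L ≤ l₁ + l₂.
So L can be 0, 1, 2, 3, 4, 5, 6, 7, 8.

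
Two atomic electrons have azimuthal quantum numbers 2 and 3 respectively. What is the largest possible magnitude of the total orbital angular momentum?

L runs from |2 − 3| = 1 to 2 + 3 = 5.
L ∈ {1, 2, 3, 4, 5}.
The largest magnitude corresponds to L = 5: |L_tot| = ℏ√(5·6) = √30 ℏ.

|L_tot|_max = √30 ℏ ≈ 5.477ℏ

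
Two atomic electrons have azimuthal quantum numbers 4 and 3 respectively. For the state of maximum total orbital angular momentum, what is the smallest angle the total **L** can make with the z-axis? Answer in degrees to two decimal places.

The total orbital quantum number L ranges from |l₁ − l₂| to l₁ + l₂ in integer steps.
L ∈ {1, 2, 3, 4, 5, 6, 7}.
The maximum is L = 7, with |L_tot| = ℏ√(7·8) = 2√14 ℏ.
The minimum angle with z is arccos(7/√56) ≈ 20.70°.

θ_min ≈ 20.70°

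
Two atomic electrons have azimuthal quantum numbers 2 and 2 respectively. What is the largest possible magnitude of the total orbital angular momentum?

L runs from |2 − 2| = 0 to 2 + 2 = 4.
Allowed values: L = 0, 1, 2, 3, 4.
The largest magnitude corresponds to L = 4: |L_tot| = ℏ√(4·5) = 2√5 ℏ.

|L_tot|_max = 2√5 ℏ ≈ 4.472ℏ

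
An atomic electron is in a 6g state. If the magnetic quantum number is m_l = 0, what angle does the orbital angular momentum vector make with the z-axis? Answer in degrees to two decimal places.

For 6g, l = 4.
|L| = ℏ√(l(l+1)) = 2√5 ℏ.
L_z = m_l ℏ = 0ℏ.
cos θ = L_z/|L| = 0/√20, so θ ≈ 90.00°.

θ ≈ 90.00°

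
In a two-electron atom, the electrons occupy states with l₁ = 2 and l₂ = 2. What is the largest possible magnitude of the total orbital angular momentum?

|L_tot|_max = 2√5 ℏ ≈ 4.472ℏ

L runs from |2 − 2| = 0 to 2 + 2 = 4.
L ∈ {0, 1, 2, 3, 4}.
The largest magnitude corresponds to L = 4: |L_tot| = ℏ√(4·5) = 2√5 ℏ.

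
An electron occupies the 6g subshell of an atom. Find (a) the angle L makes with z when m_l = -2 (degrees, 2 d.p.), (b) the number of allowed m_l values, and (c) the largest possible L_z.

The 6g subshell has l = 4.
For m_l = -2: cos θ = -2/√20, θ ≈ 116.57°.
There are 2l+1 = 9 values of m_l.
L_z,max = lℏ = 4ℏ.

θ(m_l=-2) ≈ 116.57°; 9 values; L_z,max = 4ℏ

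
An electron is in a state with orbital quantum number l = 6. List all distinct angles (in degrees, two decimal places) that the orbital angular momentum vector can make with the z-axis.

|L|² = l(l+1)ℏ² = 42ℏ², so |L| = √42 ℏ.
cos θ = m_l/√42 for each m_l ∈ {-6, -5, -4, -3, -2, -1, 0, 1, 2, 3, 4, 5, 6}.

θ ∈ {22.21°, 39.51°, 51.89°, 62.42°, 72.02°, 81.12°, 90.00°, 98.88°, 107.98°, 117.58°, 128.11°, 140.49°, 157.79°}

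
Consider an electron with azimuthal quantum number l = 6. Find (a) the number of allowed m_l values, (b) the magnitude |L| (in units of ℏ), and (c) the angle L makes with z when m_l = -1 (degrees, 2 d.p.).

13 values; |L| = √42 ℏ ≈ 6.481ℏ; θ(m_l=-1) ≈ 98.88°

There are 2l+1 = 13 values of m_l.
|L| = ℏ√(6·7) = √42 ℏ ≈ 6.481ℏ.
For m_l = -1: cos θ = -1/√42, θ ≈ 98.88°.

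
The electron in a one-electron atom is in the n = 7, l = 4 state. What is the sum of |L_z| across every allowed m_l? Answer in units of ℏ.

Σ|L_z| = 20 ℏ

The allowed m_l values are -4, -3, -2, -1, 0, 1, 2, 3, 4.
Σ|m_l| = l(l+1) = 20.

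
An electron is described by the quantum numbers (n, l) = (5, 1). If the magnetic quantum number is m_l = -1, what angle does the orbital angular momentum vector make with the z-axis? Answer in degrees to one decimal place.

θ ≈ 135.0°

|L|² = l(l+1)ℏ² = 2ℏ², so |L| = √2 ℏ.
L_z = m_l ℏ = −1ℏ.
cos θ = L_z/|L| = -1/√2, so θ ≈ 135.0°.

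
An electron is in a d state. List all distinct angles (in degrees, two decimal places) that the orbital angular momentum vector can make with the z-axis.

For a d orbital, l = 2.
|L| = ℏ√(l(l+1)) = √6 ℏ.
cos θ = m_l/√6 for each m_l ∈ {-2, -1, 0, 1, 2}.

θ ∈ {35.26°, 65.91°, 90.00°, 114.09°, 144.74°}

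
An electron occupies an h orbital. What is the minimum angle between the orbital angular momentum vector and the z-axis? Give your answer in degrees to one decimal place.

For an h orbital, l = 5.
|L| = ℏ√(l(l+1)) = √30 ℏ.
The smallest angle corresponds to the largest L_z, i.e. m_l = l = 5, giving L_z = 5ℏ.
cos θ_min = 5/√30, so θ_min ≈ 24.1°.

θ_min ≈ 24.1°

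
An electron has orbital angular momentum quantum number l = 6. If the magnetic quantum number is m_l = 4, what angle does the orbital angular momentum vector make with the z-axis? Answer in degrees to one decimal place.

θ ≈ 51.9°

|L| = √(l(l+1)) ℏ = √42 ℏ.
L_z = m_l ℏ = 4ℏ.
cos θ = L_z/|L| = 4/√42, so θ ≈ 51.9°.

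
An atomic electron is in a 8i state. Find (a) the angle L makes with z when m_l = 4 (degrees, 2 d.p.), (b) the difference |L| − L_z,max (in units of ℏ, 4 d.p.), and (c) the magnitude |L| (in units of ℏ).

For 8i, l = 6.
For m_l = 4: cos θ = 4/√42, θ ≈ 51.89°.
|L| − L_z,max = (√42 − 6)ℏ ≈ 0.4807ℏ.
|L| = ℏ√(6·7) = √42 ℏ ≈ 6.481ℏ.

θ(m_l=4) ≈ 51.89°; |L|−L_z,max ≈ 0.4807ℏ; |L| = √42 ℏ ≈ 6.481ℏ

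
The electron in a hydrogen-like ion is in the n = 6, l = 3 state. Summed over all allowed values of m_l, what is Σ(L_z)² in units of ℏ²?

Σ(L_z)² = 28 ℏ²

m_l runs from −3 to 3, i.e. {-3, -2, -1, 0, 1, 2, 3}.
Σ m_l² = 2·(1 + 4 + 9) = 28.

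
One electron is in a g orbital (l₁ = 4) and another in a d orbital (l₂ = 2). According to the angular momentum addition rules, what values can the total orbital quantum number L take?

By the triangle rule, |l₁ − l₂| ≤ L ≤ l₁ + l₂.
L ∈ {2, 3, 4, 5, 6}.

L = 2, 3, 4, 5, 6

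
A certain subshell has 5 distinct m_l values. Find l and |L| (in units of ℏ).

l = 2, |L| = √6 ℏ ≈ 2.449ℏ

Since there are 2l+1 = 5 values of m_l, l = 2.
|L| = ℏ√(l(l+1)) = ℏ√(2·3) = √6 ℏ.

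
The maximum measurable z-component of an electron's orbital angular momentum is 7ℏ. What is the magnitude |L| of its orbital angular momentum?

L_z,max = lℏ, so l = 7.
Then |L| = ℏ√(7·8) = 2√14 ℏ.

|L| = 2√14 ℏ ≈ 7.483ℏ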